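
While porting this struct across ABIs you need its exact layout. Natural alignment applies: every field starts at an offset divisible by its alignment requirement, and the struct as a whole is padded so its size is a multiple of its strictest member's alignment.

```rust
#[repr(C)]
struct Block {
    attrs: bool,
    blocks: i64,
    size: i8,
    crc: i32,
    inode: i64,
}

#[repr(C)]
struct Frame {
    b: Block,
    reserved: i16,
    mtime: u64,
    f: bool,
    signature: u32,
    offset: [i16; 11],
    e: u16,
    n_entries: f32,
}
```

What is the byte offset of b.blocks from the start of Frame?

8

Block: 0..1  attrs  (1B, 1-aligned); 1..8  -- padding (7B); 8..16  blocks  (8B, 8-aligned); 16..17  size  (1B, 1-aligned); 17..20  -- padding (3B); 20..24  crc  (4B, 4-aligned); 24..32  inode  (8B, 8-aligned); sizeof = 32, alignof = 8
0..32  b  (32B, 8-aligned)
within Block: blocks at 8
0 + 8 = 8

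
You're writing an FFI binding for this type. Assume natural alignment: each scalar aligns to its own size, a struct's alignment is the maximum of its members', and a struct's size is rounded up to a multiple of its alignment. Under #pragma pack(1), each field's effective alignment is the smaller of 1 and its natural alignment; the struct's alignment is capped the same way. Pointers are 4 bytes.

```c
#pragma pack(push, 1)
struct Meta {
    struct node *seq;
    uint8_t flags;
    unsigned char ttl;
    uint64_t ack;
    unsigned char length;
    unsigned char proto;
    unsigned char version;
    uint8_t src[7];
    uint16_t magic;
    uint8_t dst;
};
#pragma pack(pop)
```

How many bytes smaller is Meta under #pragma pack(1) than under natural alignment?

5

natural layout:
  0..4  seq  (4B, 4-aligned)
  4..5  flags  (1B, 1-aligned)
  5..6  ttl  (1B, 1-aligned)
  6..8  -- padding (2B)
  8..16  ack  (8B, 8-aligned)
  16..17  length  (1B, 1-aligned)
  17..18  proto  (1B, 1-aligned)
  18..19  version  (1B, 1-aligned)
  19..26  src  (7B, 1-aligned)
  26..28  magic  (2B, 2-aligned)
  28..29  dst  (1B, 1-aligned)
  29..32  -- tail padding (3B)
  sizeof = 32, alignof = 8
packed(1) layout:
  0..4  seq  (4B, 1-aligned)
  4..5  flags  (1B, 1-aligned)
  5..6  ttl  (1B, 1-aligned)
  6..14  ack  (8B, 1-aligned)
  14..15  length  (1B, 1-aligned)
  15..16  proto  (1B, 1-aligned)
  16..17  version  (1B, 1-aligned)
  17..24  src  (7B, 1-aligned)
  24..26  magic  (2B, 1-aligned)
  26..27  dst  (1B, 1-aligned)
  sizeof = 27, alignof = 1
32 − 27 = 5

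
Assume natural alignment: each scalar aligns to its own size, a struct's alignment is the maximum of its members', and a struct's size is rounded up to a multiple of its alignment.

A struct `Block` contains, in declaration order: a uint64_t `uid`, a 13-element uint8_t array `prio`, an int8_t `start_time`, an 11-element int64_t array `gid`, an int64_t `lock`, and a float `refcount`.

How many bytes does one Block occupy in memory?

128

0..8  uid  (8B, 8-aligned)
8..21  prio  (13B, 1-aligned)
21..22  start_time  (1B, 1-aligned)
22..24  -- padding (2B)
24..112  gid  (88B, 8-aligned)
112..120  lock  (8B, 8-aligned)
120..124  refcount  (4B, 4-aligned)
124..128  -- tail padding (4B)
sizeof = 128, alignof = 8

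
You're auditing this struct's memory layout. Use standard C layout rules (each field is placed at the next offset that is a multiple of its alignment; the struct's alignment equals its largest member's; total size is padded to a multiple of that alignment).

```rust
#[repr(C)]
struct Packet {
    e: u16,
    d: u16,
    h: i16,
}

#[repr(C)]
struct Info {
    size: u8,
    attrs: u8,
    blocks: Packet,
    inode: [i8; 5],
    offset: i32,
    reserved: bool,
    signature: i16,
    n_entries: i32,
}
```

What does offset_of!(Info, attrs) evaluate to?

Packet: 0..2  e  (2B, 2-aligned); 2..4  d  (2B, 2-aligned); 4..6  h  (2B, 2-aligned); sizeof = 6, alignof = 2
0..1  size  (1B, 1-aligned)
1..2  attrs  (1B, 1-aligned)

1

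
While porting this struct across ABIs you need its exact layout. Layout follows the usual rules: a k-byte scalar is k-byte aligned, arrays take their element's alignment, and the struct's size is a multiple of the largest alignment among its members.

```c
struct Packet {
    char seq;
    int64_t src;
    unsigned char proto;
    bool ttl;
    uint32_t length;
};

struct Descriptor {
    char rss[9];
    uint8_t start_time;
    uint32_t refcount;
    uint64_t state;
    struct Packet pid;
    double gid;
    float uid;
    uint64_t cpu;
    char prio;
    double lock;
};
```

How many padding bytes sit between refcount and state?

0

Packet: 0..1  seq  (1B, 1-aligned); 1..8  -- padding (7B); 8..16  src  (8B, 8-aligned); 16..17  proto  (1B, 1-aligned); 17..18  ttl  (1B, 1-aligned); 18..20  -- padding (2B); 20..24  length  (4B, 4-aligned); sizeof = 24, alignof = 8
0..9  rss  (9B, 1-aligned)
9..10  start_time  (1B, 1-aligned)
10..12  -- padding (2B)
12..16  refcount  (4B, 4-aligned)
16..24  state  (8B, 8-aligned)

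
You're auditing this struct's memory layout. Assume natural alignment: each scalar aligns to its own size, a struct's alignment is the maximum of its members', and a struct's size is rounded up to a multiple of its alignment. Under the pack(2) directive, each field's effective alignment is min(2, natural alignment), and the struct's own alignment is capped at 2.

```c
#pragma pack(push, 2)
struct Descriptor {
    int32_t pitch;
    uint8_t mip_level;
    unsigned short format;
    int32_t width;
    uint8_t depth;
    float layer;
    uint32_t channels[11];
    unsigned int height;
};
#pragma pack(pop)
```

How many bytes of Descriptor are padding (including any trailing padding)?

pitch at 0 (size 4, align 2) → ends 4
mip_level at 4 (size 1, align 1) → ends 5
pad 1 to align 2 for format
format at 6 (size 2, align 2) → ends 8
width at 8 (size 4, align 2) → ends 12
depth at 12 (size 1, align 1) → ends 13
pad 1 to align 2 for layer
layer at 14 (size 4, align 2) → ends 18
channels at 18 (size 44, align 2) → ends 62
height at 62 (size 4, align 2) → ends 66
total 66 bytes, alignment 2
data bytes 64, size 66 → padding 2

2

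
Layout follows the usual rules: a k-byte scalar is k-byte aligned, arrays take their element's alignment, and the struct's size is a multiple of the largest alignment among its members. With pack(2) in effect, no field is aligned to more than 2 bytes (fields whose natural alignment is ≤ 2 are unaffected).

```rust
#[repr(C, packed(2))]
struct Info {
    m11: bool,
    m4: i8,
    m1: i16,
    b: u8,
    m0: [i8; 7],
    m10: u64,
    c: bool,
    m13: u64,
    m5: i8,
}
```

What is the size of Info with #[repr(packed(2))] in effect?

32

@0: m11 [1B, align 1] → 1
@1: m4 [1B, align 1] → 2
@2: m1 [2B, align 2] → 4
@4: b [1B, align 1] → 5
@5: m0 [7B, align 1] → 12
@12: m10 [8B, align 2] → 20
@20: c [1B, align 1] → 21
+1 pad (align 2)
@22: m13 [8B, align 2] → 30
@30: m5 [1B, align 1] → 31
+1 tail pad (align 2)
size 32, align 2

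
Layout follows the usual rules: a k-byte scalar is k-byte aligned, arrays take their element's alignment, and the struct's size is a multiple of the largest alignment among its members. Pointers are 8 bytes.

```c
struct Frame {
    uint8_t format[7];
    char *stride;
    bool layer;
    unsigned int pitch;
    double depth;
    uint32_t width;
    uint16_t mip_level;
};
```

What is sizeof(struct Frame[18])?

@0: format [7B, align 1] → 7
+1 pad (align 8)
@8: stride [8B, align 8] → 16
@16: layer [1B, align 1] → 17
+3 pad (align 4)
@20: pitch [4B, align 4] → 24
@24: depth [8B, align 8] → 32
@32: width [4B, align 4] → 36
@36: mip_level [2B, align 2] → 38
+2 tail pad (align 8)
size 40, align 8
array of 18: 18 × 40 = 720

720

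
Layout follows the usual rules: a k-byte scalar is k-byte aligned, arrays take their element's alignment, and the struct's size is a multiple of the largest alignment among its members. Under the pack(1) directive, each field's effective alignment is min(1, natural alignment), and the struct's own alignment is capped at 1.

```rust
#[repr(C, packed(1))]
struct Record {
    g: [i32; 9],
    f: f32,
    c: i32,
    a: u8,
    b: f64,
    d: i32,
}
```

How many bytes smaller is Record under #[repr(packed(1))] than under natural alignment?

7

natural layout:
  g at 0 (size 36, align 4) → ends 36
  f at 36 (size 4, align 4) → ends 40
  c at 40 (size 4, align 4) → ends 44
  a at 44 (size 1, align 1) → ends 45
  pad 3 to align 8 for b
  b at 48 (size 8, align 8) → ends 56
  d at 56 (size 4, align 4) → ends 60
  tail pad 4 to reach multiple of 8
  total 64 bytes, alignment 8
packed(1) layout:
  g at 0 (size 36, align 1) → ends 36
  f at 36 (size 4, align 1) → ends 40
  c at 40 (size 4, align 1) → ends 44
  a at 44 (size 1, align 1) → ends 45
  b at 45 (size 8, align 1) → ends 53
  d at 53 (size 4, align 1) → ends 57
  total 57 bytes, alignment 1
64 − 57 = 7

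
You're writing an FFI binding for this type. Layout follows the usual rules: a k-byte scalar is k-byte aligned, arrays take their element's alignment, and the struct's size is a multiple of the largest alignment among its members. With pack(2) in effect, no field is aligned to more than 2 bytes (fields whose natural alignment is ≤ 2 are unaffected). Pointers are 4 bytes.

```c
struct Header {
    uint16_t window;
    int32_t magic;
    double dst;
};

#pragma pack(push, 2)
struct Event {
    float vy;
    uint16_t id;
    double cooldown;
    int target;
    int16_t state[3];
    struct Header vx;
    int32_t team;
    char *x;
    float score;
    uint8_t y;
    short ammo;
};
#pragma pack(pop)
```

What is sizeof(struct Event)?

56 bytes

Header: @0: window [2B, align 2] → 2; +2 pad (align 4); @4: magic [4B, align 4] → 8; @8: dst [8B, align 8] → 16; size 16, align 8
@0: vy [4B, align 2] → 4
@4: id [2B, align 2] → 6
@6: cooldown [8B, align 2] → 14
@14: target [4B, align 2] → 18
@18: state [6B, align 2] → 24
@24: vx [16B, align 2] → 40
@40: team [4B, align 2] → 44
@44: x [4B, align 2] → 48
@48: score [4B, align 2] → 52
@52: y [1B, align 1] → 53
+1 pad (align 2)
@54: ammo [2B, align 2] → 56
size 56, align 2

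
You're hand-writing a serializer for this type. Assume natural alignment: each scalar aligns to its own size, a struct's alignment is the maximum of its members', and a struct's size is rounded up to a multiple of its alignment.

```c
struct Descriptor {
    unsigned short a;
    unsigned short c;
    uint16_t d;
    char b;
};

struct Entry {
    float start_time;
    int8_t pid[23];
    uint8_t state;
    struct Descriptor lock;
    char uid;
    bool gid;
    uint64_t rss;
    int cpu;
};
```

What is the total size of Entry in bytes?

Descriptor: @0: a [2B, align 2] → 2; @2: c [2B, align 2] → 4; @4: d [2B, align 2] → 6; @6: b [1B, align 1] → 7; +1 tail pad (align 2); size 8, align 2
@0: start_time [4B, align 4] → 4
@4: pid [23B, align 1] → 27
@27: state [1B, align 1] → 28
@28: lock [8B, align 2] → 36
@36: uid [1B, align 1] → 37
@37: gid [1B, align 1] → 38
+2 pad (align 8)
@40: rss [8B, align 8] → 48
@48: cpu [4B, align 4] → 52
+4 tail pad (align 8)
size 56, align 8

56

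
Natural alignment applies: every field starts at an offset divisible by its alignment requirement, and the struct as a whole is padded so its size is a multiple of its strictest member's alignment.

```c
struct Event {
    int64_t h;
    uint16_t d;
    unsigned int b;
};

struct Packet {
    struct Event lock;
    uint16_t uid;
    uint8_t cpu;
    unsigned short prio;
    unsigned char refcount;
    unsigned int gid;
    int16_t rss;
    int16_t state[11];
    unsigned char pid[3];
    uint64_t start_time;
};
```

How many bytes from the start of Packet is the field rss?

28

Event: @0: h [8B, align 8] → 8; @8: d [2B, align 2] → 10; +2 pad (align 4); @12: b [4B, align 4] → 16; size 16, align 8
@0: lock [16B, align 8] → 16
@16: uid [2B, align 2] → 18
@18: cpu [1B, align 1] → 19
+1 pad (align 2)
@20: prio [2B, align 2] → 22
@22: refcount [1B, align 1] → 23
+1 pad (align 4)
@24: gid [4B, align 4] → 28
@28: rss [2B, align 2] → 30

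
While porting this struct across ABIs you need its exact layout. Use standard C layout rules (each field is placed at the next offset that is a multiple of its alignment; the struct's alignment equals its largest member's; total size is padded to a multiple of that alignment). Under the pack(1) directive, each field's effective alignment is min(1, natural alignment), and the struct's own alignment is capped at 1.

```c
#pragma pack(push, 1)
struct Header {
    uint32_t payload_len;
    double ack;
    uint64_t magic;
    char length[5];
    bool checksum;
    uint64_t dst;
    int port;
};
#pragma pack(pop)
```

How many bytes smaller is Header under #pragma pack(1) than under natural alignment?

10

natural layout:
  payload_len at 0 (size 4, align 4) → ends 4
  pad 4 to align 8 for ack
  ack at 8 (size 8, align 8) → ends 16
  magic at 16 (size 8, align 8) → ends 24
  length at 24 (size 5, align 1) → ends 29
  checksum at 29 (size 1, align 1) → ends 30
  pad 2 to align 8 for dst
  dst at 32 (size 8, align 8) → ends 40
  port at 40 (size 4, align 4) → ends 44
  tail pad 4 to reach multiple of 8
  total 48 bytes, alignment 8
packed(1) layout:
  payload_len at 0 (size 4, align 1) → ends 4
  ack at 4 (size 8, align 1) → ends 12
  magic at 12 (size 8, align 1) → ends 20
  length at 20 (size 5, align 1) → ends 25
  checksum at 25 (size 1, align 1) → ends 26
  dst at 26 (size 8, align 1) → ends 34
  port at 34 (size 4, align 1) → ends 38
  total 38 bytes, alignment 1
48 − 38 = 10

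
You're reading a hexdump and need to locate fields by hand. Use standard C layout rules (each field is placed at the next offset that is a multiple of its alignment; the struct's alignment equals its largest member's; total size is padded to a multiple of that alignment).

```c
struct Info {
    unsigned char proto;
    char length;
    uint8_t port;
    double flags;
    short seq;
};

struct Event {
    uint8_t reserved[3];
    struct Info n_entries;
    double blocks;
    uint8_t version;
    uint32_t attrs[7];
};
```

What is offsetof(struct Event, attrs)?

44

Info: 0..1  proto  (1B, 1-aligned); 1..2  length  (1B, 1-aligned); 2..3  port  (1B, 1-aligned); 3..8  -- padding (5B); 8..16  flags  (8B, 8-aligned); 16..18  seq  (2B, 2-aligned); 18..24  -- tail padding (6B); sizeof = 24, alignof = 8
0..3  reserved  (3B, 1-aligned)
3..8  -- padding (5B)
8..32  n_entries  (24B, 8-aligned)
32..40  blocks  (8B, 8-aligned)
40..41  version  (1B, 1-aligned)
41..44  -- padding (3B)
44..72  attrs  (28B, 4-aligned)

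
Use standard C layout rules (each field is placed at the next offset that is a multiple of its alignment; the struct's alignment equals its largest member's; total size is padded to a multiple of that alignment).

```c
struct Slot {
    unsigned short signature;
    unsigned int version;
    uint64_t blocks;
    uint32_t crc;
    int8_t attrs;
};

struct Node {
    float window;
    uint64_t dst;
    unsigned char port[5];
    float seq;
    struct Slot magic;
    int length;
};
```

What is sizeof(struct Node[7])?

Slot: 0..2  signature  (2B, 2-aligned); 2..4  -- padding (2B); 4..8  version  (4B, 4-aligned); 8..16  blocks  (8B, 8-aligned); 16..20  crc  (4B, 4-aligned); 20..21  attrs  (1B, 1-aligned); 21..24  -- tail padding (3B); sizeof = 24, alignof = 8
0..4  window  (4B, 4-aligned)
4..8  -- padding (4B)
8..16  dst  (8B, 8-aligned)
16..21  port  (5B, 1-aligned)
21..24  -- padding (3B)
24..28  seq  (4B, 4-aligned)
28..32  -- padding (4B)
32..56  magic  (24B, 8-aligned)
56..60  length  (4B, 4-aligned)
60..64  -- tail padding (4B)
sizeof = 64, alignof = 8
array of 7: 7 × 64 = 448

448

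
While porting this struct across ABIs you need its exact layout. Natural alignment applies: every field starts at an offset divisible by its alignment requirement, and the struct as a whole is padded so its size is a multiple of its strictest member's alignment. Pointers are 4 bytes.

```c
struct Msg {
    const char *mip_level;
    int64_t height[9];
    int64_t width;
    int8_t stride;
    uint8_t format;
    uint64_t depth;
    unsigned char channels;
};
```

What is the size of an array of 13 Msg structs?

1456

@0: mip_level [4B, align 4] → 4
+4 pad (align 8)
@8: height [72B, align 8] → 80
@80: width [8B, align 8] → 88
@88: stride [1B, align 1] → 89
@89: format [1B, align 1] → 90
+6 pad (align 8)
@96: depth [8B, align 8] → 104
@104: channels [1B, align 1] → 105
+7 tail pad (align 8)
size 112, align 8
array of 13: 13 × 112 = 1456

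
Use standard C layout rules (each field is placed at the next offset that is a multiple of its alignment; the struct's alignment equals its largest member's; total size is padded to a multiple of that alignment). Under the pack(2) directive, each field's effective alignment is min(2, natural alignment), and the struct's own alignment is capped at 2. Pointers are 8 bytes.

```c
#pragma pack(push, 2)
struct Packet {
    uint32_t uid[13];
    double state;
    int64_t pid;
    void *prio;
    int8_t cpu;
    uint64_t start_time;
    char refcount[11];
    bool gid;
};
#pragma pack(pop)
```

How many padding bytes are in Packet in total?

1

0..52  uid  (52B, 2-aligned)
52..60  state  (8B, 2-aligned)
60..68  pid  (8B, 2-aligned)
68..76  prio  (8B, 2-aligned)
76..77  cpu  (1B, 1-aligned)
77..78  -- padding (1B)
78..86  start_time  (8B, 2-aligned)
86..97  refcount  (11B, 1-aligned)
97..98  gid  (1B, 1-aligned)
sizeof = 98, alignof = 2
data bytes 97, size 98 → padding 1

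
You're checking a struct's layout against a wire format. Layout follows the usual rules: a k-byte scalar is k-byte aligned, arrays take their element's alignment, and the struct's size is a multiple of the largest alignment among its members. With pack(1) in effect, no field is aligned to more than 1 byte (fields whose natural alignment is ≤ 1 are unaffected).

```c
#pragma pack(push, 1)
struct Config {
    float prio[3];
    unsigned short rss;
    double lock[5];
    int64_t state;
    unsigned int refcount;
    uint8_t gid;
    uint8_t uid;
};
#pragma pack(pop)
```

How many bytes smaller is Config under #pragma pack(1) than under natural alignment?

4

natural layout:
  prio at 0 (size 12, align 4) → ends 12
  rss at 12 (size 2, align 2) → ends 14
  pad 2 to align 8 for lock
  lock at 16 (size 40, align 8) → ends 56
  state at 56 (size 8, align 8) → ends 64
  refcount at 64 (size 4, align 4) → ends 68
  gid at 68 (size 1, align 1) → ends 69
  uid at 69 (size 1, align 1) → ends 70
  tail pad 2 to reach multiple of 8
  total 72 bytes, alignment 8
packed(1) layout:
  prio at 0 (size 12, align 1) → ends 12
  rss at 12 (size 2, align 1) → ends 14
  lock at 14 (size 40, align 1) → ends 54
  state at 54 (size 8, align 1) → ends 62
  refcount at 62 (size 4, align 1) → ends 66
  gid at 66 (size 1, align 1) → ends 67
  uid at 67 (size 1, align 1) → ends 68
  total 68 bytes, alignment 1
72 − 68 = 4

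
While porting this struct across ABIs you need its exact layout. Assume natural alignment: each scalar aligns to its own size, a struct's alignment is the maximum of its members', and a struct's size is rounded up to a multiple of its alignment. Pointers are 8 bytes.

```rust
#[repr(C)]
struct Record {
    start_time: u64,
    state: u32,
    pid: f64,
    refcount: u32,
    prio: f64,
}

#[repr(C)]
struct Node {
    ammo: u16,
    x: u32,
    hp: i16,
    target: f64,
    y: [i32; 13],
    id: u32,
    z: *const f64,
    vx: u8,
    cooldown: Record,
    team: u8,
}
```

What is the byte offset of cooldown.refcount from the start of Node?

120

Record: 0..8  start_time  (8B, 8-aligned); 8..12  state  (4B, 4-aligned); 12..16  -- padding (4B); 16..24  pid  (8B, 8-aligned); 24..28  refcount  (4B, 4-aligned); 28..32  -- padding (4B); 32..40  prio  (8B, 8-aligned); sizeof = 40, alignof = 8
0..2  ammo  (2B, 2-aligned)
2..4  -- padding (2B)
4..8  x  (4B, 4-aligned)
8..10  hp  (2B, 2-aligned)
10..16  -- padding (6B)
16..24  target  (8B, 8-aligned)
24..76  y  (52B, 4-aligned)
76..80  id  (4B, 4-aligned)
80..88  z  (8B, 8-aligned)
88..89  vx  (1B, 1-aligned)
89..96  -- padding (7B)
96..136  cooldown  (40B, 8-aligned)
within Record: refcount at 24
96 + 24 = 120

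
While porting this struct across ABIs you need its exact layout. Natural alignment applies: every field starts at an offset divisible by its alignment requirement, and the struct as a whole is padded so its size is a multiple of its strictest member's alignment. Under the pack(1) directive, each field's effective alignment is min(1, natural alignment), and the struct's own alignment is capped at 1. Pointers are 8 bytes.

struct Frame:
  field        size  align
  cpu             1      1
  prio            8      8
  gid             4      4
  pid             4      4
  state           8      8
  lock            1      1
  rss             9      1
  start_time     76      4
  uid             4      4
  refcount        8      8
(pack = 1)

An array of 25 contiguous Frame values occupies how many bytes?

cpu at 0 (size 1, align 1) → ends 1
prio at 1 (size 8, align 1) → ends 9
gid at 9 (size 4, align 1) → ends 13
pid at 13 (size 4, align 1) → ends 17
state at 17 (size 8, align 1) → ends 25
lock at 25 (size 1, align 1) → ends 26
rss at 26 (size 9, align 1) → ends 35
start_time at 35 (size 76, align 1) → ends 111
uid at 111 (size 4, align 1) → ends 115
refcount at 115 (size 8, align 1) → ends 123
total 123 bytes, alignment 1
array of 25: 25 × 123 = 3075

3075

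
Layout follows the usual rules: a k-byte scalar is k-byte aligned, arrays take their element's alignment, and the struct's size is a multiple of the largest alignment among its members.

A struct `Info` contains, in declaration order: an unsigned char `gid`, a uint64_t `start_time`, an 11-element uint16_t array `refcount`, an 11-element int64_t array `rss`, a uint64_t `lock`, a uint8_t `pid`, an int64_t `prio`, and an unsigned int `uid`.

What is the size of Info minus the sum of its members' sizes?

0..1  gid  (1B, 1-aligned)
1..8  -- padding (7B)
8..16  start_time  (8B, 8-aligned)
16..38  refcount  (22B, 2-aligned)
38..40  -- padding (2B)
40..128  rss  (88B, 8-aligned)
128..136  lock  (8B, 8-aligned)
136..137  pid  (1B, 1-aligned)
137..144  -- padding (7B)
144..152  prio  (8B, 8-aligned)
152..156  uid  (4B, 4-aligned)
156..160  -- tail padding (4B)
sizeof = 160, alignof = 8
data bytes 140, size 160 → padding 20

20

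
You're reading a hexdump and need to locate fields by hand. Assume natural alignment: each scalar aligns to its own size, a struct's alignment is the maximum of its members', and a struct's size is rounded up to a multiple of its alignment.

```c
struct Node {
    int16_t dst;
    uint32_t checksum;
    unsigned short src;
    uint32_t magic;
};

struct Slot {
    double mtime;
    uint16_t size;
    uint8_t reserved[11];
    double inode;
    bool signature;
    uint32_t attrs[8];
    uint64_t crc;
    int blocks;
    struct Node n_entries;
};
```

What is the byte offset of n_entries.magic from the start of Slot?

Node: @0: dst [2B, align 2] → 2; +2 pad (align 4); @4: checksum [4B, align 4] → 8; @8: src [2B, align 2] → 10; +2 pad (align 4); @12: magic [4B, align 4] → 16; size 16, align 4
@0: mtime [8B, align 8] → 8
@8: size [2B, align 2] → 10
@10: reserved [11B, align 1] → 21
+3 pad (align 8)
@24: inode [8B, align 8] → 32
@32: signature [1B, align 1] → 33
+3 pad (align 4)
@36: attrs [32B, align 4] → 68
+4 pad (align 8)
@72: crc [8B, align 8] → 80
@80: blocks [4B, align 4] → 84
@84: n_entries [16B, align 4] → 100
within Node: magic at 12
84 + 12 = 96

96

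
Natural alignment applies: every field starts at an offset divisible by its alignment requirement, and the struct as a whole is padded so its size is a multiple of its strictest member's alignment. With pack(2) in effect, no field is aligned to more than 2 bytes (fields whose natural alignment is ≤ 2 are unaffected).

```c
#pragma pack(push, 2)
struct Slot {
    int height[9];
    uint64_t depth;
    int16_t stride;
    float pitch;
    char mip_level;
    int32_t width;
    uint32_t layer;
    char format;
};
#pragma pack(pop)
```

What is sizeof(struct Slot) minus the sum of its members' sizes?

@0: height [36B, align 2] → 36
@36: depth [8B, align 2] → 44
@44: stride [2B, align 2] → 46
@46: pitch [4B, align 2] → 50
@50: mip_level [1B, align 1] → 51
+1 pad (align 2)
@52: width [4B, align 2] → 56
@56: layer [4B, align 2] → 60
@60: format [1B, align 1] → 61
+1 tail pad (align 2)
size 62, align 2
data bytes 60, size 62 → padding 2

2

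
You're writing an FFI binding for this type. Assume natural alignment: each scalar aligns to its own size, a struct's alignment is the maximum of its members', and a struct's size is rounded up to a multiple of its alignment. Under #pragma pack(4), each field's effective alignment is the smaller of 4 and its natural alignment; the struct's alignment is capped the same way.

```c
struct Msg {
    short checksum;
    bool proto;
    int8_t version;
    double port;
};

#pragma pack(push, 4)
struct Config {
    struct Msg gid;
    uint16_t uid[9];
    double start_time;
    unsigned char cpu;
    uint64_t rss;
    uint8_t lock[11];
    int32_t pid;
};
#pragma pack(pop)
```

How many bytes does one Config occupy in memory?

Msg: 0..2  checksum  (2B, 2-aligned); 2..3  proto  (1B, 1-aligned); 3..4  version  (1B, 1-aligned); 4..8  -- padding (4B); 8..16  port  (8B, 8-aligned); sizeof = 16, alignof = 8
0..16  gid  (16B, 4-aligned)
16..34  uid  (18B, 2-aligned)
34..36  -- padding (2B)
36..44  start_time  (8B, 4-aligned)
44..45  cpu  (1B, 1-aligned)
45..48  -- padding (3B)
48..56  rss  (8B, 4-aligned)
56..67  lock  (11B, 1-aligned)
67..68  -- padding (1B)
68..72  pid  (4B, 4-aligned)
sizeof = 72, alignof = 4

72 bytes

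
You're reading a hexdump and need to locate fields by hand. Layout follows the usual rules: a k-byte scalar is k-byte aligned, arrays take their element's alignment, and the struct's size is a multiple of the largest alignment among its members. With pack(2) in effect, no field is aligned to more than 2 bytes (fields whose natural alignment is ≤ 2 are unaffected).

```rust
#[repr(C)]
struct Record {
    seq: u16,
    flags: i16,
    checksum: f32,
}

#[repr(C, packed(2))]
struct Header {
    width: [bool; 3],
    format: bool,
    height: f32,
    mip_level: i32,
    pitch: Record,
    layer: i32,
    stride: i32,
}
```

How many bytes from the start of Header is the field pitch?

Record: seq at 0 (size 2, align 2) → ends 2; flags at 2 (size 2, align 2) → ends 4; checksum at 4 (size 4, align 4) → ends 8; total 8 bytes, alignment 4
width at 0 (size 3, align 1) → ends 3
format at 3 (size 1, align 1) → ends 4
height at 4 (size 4, align 2) → ends 8
mip_level at 8 (size 4, align 2) → ends 12
pitch at 12 (size 8, align 2) → ends 20

12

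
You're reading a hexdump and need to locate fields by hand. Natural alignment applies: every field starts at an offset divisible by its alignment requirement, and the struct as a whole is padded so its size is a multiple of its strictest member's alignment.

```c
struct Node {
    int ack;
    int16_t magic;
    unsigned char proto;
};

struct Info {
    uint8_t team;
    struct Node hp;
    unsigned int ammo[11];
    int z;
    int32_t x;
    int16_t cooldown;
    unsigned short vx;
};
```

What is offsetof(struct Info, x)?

Node: @0: ack [4B, align 4] → 4; @4: magic [2B, align 2] → 6; @6: proto [1B, align 1] → 7; +1 tail pad (align 4); size 8, align 4
@0: team [1B, align 1] → 1
+3 pad (align 4)
@4: hp [8B, align 4] → 12
@12: ammo [44B, align 4] → 56
@56: z [4B, align 4] → 60
@60: x [4B, align 4] → 64

60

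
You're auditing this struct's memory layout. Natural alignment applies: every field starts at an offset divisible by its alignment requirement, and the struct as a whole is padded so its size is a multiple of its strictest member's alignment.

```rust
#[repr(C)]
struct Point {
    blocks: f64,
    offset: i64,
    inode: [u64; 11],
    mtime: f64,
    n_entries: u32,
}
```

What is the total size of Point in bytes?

@0: blocks [8B, align 8] → 8
@8: offset [8B, align 8] → 16
@16: inode [88B, align 8] → 104
@104: mtime [8B, align 8] → 112
@112: n_entries [4B, align 4] → 116
+4 tail pad (align 8)
size 120, align 8

120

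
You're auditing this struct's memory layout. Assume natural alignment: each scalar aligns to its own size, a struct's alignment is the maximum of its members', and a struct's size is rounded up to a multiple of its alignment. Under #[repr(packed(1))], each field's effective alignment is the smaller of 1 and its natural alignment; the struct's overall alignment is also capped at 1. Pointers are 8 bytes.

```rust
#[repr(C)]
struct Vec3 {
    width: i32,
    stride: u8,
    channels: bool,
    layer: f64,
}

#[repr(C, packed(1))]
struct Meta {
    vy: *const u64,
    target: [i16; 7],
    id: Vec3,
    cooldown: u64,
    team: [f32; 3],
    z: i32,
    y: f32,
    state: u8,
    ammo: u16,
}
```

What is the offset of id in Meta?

22

Vec3: width at 0 (size 4, align 4) → ends 4; stride at 4 (size 1, align 1) → ends 5; channels at 5 (size 1, align 1) → ends 6; pad 2 to align 8 for layer; layer at 8 (size 8, align 8) → ends 16; total 16 bytes, alignment 8
vy at 0 (size 8, align 1) → ends 8
target at 8 (size 14, align 1) → ends 22
id at 22 (size 16, align 1) → ends 38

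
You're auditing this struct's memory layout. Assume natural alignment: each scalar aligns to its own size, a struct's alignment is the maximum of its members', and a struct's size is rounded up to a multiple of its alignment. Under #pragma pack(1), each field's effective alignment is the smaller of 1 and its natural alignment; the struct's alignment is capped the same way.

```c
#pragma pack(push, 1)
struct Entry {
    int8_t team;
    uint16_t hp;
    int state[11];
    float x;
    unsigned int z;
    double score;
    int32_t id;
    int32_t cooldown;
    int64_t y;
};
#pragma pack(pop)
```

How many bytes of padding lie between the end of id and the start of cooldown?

0

@0: team [1B, align 1] → 1
@1: hp [2B, align 1] → 3
@3: state [44B, align 1] → 47
@47: x [4B, align 1] → 51
@51: z [4B, align 1] → 55
@55: score [8B, align 1] → 63
@63: id [4B, align 1] → 67
@67: cooldown [4B, align 1] → 71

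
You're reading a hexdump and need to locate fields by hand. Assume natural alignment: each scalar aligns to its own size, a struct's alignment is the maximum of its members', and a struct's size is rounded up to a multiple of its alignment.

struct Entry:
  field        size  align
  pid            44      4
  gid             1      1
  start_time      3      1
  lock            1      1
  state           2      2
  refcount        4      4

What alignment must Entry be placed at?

member alignments: pid=4, gid=1, start_time=1, lock=1, state=2, refcount=4
max = 4

4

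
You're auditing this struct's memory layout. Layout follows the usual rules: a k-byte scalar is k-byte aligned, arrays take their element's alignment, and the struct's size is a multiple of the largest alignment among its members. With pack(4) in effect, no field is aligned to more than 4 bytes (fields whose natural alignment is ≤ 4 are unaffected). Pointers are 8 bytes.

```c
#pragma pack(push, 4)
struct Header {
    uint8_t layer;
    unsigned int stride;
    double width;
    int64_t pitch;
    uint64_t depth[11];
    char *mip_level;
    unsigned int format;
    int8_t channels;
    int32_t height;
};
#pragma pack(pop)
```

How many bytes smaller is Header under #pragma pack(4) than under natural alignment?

4

natural layout:
  0..1  layer  (1B, 1-aligned)
  1..4  -- padding (3B)
  4..8  stride  (4B, 4-aligned)
  8..16  width  (8B, 8-aligned)
  16..24  pitch  (8B, 8-aligned)
  24..112  depth  (88B, 8-aligned)
  112..120  mip_level  (8B, 8-aligned)
  120..124  format  (4B, 4-aligned)
  124..125  channels  (1B, 1-aligned)
  125..128  -- padding (3B)
  128..132  height  (4B, 4-aligned)
  132..136  -- tail padding (4B)
  sizeof = 136, alignof = 8
packed(4) layout:
  0..1  layer  (1B, 1-aligned)
  1..4  -- padding (3B)
  4..8  stride  (4B, 4-aligned)
  8..16  width  (8B, 4-aligned)
  16..24  pitch  (8B, 4-aligned)
  24..112  depth  (88B, 4-aligned)
  112..120  mip_level  (8B, 4-aligned)
  120..124  format  (4B, 4-aligned)
  124..125  channels  (1B, 1-aligned)
  125..128  -- padding (3B)
  128..132  height  (4B, 4-aligned)
  sizeof = 132, alignof = 4
136 − 132 = 4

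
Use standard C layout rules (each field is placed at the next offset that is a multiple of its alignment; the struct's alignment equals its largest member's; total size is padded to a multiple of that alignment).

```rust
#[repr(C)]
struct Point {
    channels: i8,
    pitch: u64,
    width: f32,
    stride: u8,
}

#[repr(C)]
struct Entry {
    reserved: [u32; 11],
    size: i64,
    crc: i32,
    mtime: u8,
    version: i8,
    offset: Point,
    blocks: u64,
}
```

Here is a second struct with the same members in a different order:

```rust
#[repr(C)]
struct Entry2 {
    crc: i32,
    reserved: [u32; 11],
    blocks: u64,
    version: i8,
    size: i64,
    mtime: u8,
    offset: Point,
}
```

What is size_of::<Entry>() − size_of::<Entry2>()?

-8

Point: @0: channels [1B, align 1] → 1; +7 pad (align 8); @8: pitch [8B, align 8] → 16; @16: width [4B, align 4] → 20; @20: stride [1B, align 1] → 21; +3 tail pad (align 8); size 24, align 8
@0: reserved [44B, align 4] → 44
+4 pad (align 8)
@48: size [8B, align 8] → 56
@56: crc [4B, align 4] → 60
@60: mtime [1B, align 1] → 61
@61: version [1B, align 1] → 62
+2 pad (align 8)
@64: offset [24B, align 8] → 88
@88: blocks [8B, align 8] → 96
size 96, align 8
— Entry2 —
@0: crc [4B, align 4] → 4
@4: reserved [44B, align 4] → 48
@48: blocks [8B, align 8] → 56
@56: version [1B, align 1] → 57
+7 pad (align 8)
@64: size [8B, align 8] → 72
@72: mtime [1B, align 1] → 73
+7 pad (align 8)
@80: offset [24B, align 8] → 104
size 104, align 8
96 − 104 = -8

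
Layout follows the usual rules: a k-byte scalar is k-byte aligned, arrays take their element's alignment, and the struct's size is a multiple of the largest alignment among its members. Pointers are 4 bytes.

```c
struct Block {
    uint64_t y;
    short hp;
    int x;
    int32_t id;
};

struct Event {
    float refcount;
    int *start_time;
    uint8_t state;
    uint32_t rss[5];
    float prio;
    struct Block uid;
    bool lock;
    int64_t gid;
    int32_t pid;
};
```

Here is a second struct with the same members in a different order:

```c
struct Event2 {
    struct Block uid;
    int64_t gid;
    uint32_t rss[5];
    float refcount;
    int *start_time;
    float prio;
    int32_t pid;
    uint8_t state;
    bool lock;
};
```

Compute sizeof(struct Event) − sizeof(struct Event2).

16

Block: y at 0 (size 8, align 8) → ends 8; hp at 8 (size 2, align 2) → ends 10; pad 2 to align 4 for x; x at 12 (size 4, align 4) → ends 16; id at 16 (size 4, align 4) → ends 20; tail pad 4 to reach multiple of 8; total 24 bytes, alignment 8
refcount at 0 (size 4, align 4) → ends 4
start_time at 4 (size 4, align 4) → ends 8
state at 8 (size 1, align 1) → ends 9
pad 3 to align 4 for rss
rss at 12 (size 20, align 4) → ends 32
prio at 32 (size 4, align 4) → ends 36
pad 4 to align 8 for uid
uid at 40 (size 24, align 8) → ends 64
lock at 64 (size 1, align 1) → ends 65
pad 7 to align 8 for gid
gid at 72 (size 8, align 8) → ends 80
pid at 80 (size 4, align 4) → ends 84
tail pad 4 to reach multiple of 8
total 88 bytes, alignment 8
— Event2 —
uid at 0 (size 24, align 8) → ends 24
gid at 24 (size 8, align 8) → ends 32
rss at 32 (size 20, align 4) → ends 52
refcount at 52 (size 4, align 4) → ends 56
start_time at 56 (size 4, align 4) → ends 60
prio at 60 (size 4, align 4) → ends 64
pid at 64 (size 4, align 4) → ends 68
state at 68 (size 1, align 1) → ends 69
lock at 69 (size 1, align 1) → ends 70
tail pad 2 to reach multiple of 8
total 72 bytes, alignment 8
88 − 72 = 16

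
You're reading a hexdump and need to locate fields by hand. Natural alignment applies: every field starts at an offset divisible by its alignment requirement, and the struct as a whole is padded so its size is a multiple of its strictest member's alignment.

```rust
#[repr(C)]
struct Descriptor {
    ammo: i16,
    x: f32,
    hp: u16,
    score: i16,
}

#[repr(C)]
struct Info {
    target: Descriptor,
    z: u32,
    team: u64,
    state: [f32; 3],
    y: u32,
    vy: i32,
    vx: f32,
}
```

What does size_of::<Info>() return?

Descriptor: 0..2  ammo  (2B, 2-aligned); 2..4  -- padding (2B); 4..8  x  (4B, 4-aligned); 8..10  hp  (2B, 2-aligned); 10..12  score  (2B, 2-aligned); sizeof = 12, alignof = 4
0..12  target  (12B, 4-aligned)
12..16  z  (4B, 4-aligned)
16..24  team  (8B, 8-aligned)
24..36  state  (12B, 4-aligned)
36..40  y  (4B, 4-aligned)
40..44  vy  (4B, 4-aligned)
44..48  vx  (4B, 4-aligned)
sizeof = 48, alignof = 8

48 bytes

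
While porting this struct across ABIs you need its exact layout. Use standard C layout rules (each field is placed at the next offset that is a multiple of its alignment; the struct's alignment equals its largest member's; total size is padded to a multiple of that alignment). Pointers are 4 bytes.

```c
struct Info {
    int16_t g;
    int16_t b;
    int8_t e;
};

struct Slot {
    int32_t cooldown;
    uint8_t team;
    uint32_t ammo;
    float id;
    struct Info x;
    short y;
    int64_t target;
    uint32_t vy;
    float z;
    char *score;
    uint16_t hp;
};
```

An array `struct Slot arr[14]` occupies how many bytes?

672

Info: 0..2  g  (2B, 2-aligned); 2..4  b  (2B, 2-aligned); 4..5  e  (1B, 1-aligned); 5..6  -- tail padding (1B); sizeof = 6, alignof = 2
0..4  cooldown  (4B, 4-aligned)
4..5  team  (1B, 1-aligned)
5..8  -- padding (3B)
8..12  ammo  (4B, 4-aligned)
12..16  id  (4B, 4-aligned)
16..22  x  (6B, 2-aligned)
22..24  y  (2B, 2-aligned)
24..32  target  (8B, 8-aligned)
32..36  vy  (4B, 4-aligned)
36..40  z  (4B, 4-aligned)
40..44  score  (4B, 4-aligned)
44..46  hp  (2B, 2-aligned)
46..48  -- tail padding (2B)
sizeof = 48, alignof = 8
array of 14: 14 × 48 = 672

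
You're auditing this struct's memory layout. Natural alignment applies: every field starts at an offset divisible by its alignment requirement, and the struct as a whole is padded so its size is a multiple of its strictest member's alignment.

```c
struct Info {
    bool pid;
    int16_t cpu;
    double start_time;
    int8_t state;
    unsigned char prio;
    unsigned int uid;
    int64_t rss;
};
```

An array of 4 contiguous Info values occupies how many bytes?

0..1  pid  (1B, 1-aligned)
1..2  -- padding (1B)
2..4  cpu  (2B, 2-aligned)
4..8  -- padding (4B)
8..16  start_time  (8B, 8-aligned)
16..17  state  (1B, 1-aligned)
17..18  prio  (1B, 1-aligned)
18..20  -- padding (2B)
20..24  uid  (4B, 4-aligned)
24..32  rss  (8B, 8-aligned)
sizeof = 32, alignof = 8
array of 4: 4 × 32 = 128

128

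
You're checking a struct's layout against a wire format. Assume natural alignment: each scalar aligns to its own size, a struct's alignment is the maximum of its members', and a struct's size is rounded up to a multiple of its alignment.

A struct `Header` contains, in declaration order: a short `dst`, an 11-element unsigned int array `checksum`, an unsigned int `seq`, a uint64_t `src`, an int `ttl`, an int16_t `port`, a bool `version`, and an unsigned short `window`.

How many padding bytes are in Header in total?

@0: dst [2B, align 2] → 2
+2 pad (align 4)
@4: checksum [44B, align 4] → 48
@48: seq [4B, align 4] → 52
+4 pad (align 8)
@56: src [8B, align 8] → 64
@64: ttl [4B, align 4] → 68
@68: port [2B, align 2] → 70
@70: version [1B, align 1] → 71
+1 pad (align 2)
@72: window [2B, align 2] → 74
+6 tail pad (align 8)
size 80, align 8
data bytes 67, size 80 → padding 13

13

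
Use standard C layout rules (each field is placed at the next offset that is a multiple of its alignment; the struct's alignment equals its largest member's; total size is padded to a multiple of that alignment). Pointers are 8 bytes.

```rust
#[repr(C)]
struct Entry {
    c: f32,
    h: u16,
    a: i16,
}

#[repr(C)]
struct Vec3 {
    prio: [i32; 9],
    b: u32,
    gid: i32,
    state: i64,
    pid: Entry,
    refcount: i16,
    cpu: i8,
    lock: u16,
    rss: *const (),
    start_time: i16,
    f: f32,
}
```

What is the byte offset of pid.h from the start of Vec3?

Entry: 0..4  c  (4B, 4-aligned); 4..6  h  (2B, 2-aligned); 6..8  a  (2B, 2-aligned); sizeof = 8, alignof = 4
0..36  prio  (36B, 4-aligned)
36..40  b  (4B, 4-aligned)
40..44  gid  (4B, 4-aligned)
44..48  -- padding (4B)
48..56  state  (8B, 8-aligned)
56..64  pid  (8B, 4-aligned)
within Entry: h at 4
56 + 4 = 60

60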